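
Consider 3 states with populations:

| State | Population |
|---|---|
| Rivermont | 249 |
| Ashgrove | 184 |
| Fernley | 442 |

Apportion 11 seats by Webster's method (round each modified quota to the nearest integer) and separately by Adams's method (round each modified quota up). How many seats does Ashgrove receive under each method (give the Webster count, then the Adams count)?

2 and 3

Webster: Rivermont 3, Ashgrove 2, Fernley 6.
Adams: Rivermont 3, Ashgrove 3, Fernley 5.
Ashgrove gets 2 under Webster and 3 under Adams.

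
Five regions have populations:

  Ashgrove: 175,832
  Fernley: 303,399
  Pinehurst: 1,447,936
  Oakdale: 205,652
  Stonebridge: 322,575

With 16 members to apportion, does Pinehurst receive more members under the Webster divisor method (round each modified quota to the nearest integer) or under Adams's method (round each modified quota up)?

Webster: Ashgrove 1, Fernley 2, Pinehurst 10, Oakdale 1, Stonebridge 2.
Adams: Ashgrove 1, Fernley 2, Pinehurst 9, Oakdale 2, Stonebridge 2.
Pinehurst gets 10 under Webster and 9 under Adams.

Webster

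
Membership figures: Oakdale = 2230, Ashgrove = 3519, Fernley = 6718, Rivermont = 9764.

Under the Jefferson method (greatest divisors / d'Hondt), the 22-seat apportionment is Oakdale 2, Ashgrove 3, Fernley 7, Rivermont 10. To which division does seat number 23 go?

Rivermont

Priority for the next seat is population ÷ (current seats + 1).
Priorities: Oakdale 743.333, Ashgrove 879.750, Fernley 839.750, Rivermont 887.636.
Highest priority: Rivermont.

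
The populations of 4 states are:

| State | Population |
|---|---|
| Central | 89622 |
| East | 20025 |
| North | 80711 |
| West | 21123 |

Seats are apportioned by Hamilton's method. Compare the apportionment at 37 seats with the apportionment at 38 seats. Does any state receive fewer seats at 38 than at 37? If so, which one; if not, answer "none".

none

At 37 seats: Central 16, East 3, North 14, West 4.
At 38 seats: Central 16, East 4, North 14, West 4.
No state's allocation decreased.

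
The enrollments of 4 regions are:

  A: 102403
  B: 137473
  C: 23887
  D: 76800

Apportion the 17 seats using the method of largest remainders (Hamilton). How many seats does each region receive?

The standard divisor is 340563/17 ≈ 20033.118.
Standard quotas: A 5.1117, B 6.8623, C 1.1924, D 3.8337.
Lower quotas: A 5, B 6, C 1, D 3 (sum 15, leaving 2 seats).
Remainders in descending order: B 0.8623, D 0.8337, C 0.1924, A 0.1117.
Largest remainders: B, D receive the extra seats.

A 5, B 7, C 1, D 4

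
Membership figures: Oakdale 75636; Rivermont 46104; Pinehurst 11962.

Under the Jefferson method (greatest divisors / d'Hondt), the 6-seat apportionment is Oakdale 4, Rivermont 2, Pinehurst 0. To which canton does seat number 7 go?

Rivermont

Priority for the next seat is population ÷ (current seats + 1).
Priorities: Oakdale 15127.200, Rivermont 15368.000, Pinehurst 11962.000.
Highest priority: Rivermont.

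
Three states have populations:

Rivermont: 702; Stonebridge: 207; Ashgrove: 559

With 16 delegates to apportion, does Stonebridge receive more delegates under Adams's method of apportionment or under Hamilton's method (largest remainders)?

Adams: Rivermont 7, Stonebridge 3, Ashgrove 6.
Hamilton: Rivermont 8, Stonebridge 2, Ashgrove 6.
Stonebridge gets 3 under Adams and 2 under Hamilton.

Adams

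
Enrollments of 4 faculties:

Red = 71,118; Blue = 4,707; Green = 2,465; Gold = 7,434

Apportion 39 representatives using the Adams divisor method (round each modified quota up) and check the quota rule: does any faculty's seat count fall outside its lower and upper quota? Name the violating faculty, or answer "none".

Red

Standard quotas: Red 32.355, Blue 2.141, Green 1.121, Gold 3.382.
Adams allocation: Red 31, Blue 2, Green 2, Gold 4.
Red has quota 32.355 (lower 32, upper 33) but receives 31 — outside the quota interval.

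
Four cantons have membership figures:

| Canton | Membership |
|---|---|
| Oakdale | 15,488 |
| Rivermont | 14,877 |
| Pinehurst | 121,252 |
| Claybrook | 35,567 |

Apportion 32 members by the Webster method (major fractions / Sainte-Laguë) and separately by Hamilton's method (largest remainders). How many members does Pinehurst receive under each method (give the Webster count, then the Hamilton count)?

Webster: Oakdale 3, Rivermont 3, Pinehurst 20, Claybrook 6.
Hamilton: Oakdale 3, Rivermont 2, Pinehurst 21, Claybrook 6.
Pinehurst gets 20 under Webster and 21 under Hamilton.

20 and 21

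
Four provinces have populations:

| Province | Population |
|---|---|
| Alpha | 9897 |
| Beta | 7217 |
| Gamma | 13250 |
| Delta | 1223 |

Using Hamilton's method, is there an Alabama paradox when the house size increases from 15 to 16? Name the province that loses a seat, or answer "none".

Delta

At 15 seats: Alpha 5, Beta 3, Gamma 6, Delta 1.
At 16 seats: Alpha 5, Beta 4, Gamma 7, Delta 0.
Delta drops from 1 to 0.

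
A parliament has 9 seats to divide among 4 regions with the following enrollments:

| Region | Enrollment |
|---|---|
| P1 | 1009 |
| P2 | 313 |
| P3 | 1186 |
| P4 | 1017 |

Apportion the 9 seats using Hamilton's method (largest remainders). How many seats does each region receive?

The standard divisor is 3525/9 ≈ 391.667.
Standard quotas: P1 2.576, P2 0.799, P3 3.028, P4 2.597.
Lower quotas: P1 2, P2 0, P3 3, P4 2 (sum 7, leaving 2 seats).
Remainders in descending order: P2 0.799, P4 0.597, P1 0.576, P3 0.028.
Largest remainders: P2, P4 receive the extra seats.

P1 2; P2 1; P3 3; P4 3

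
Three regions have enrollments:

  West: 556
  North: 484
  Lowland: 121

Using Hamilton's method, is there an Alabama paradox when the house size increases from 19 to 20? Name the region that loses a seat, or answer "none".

At 19 seats: West 9, North 8, Lowland 2.
At 20 seats: West 10, North 8, Lowland 2.
No region's allocation decreased.

none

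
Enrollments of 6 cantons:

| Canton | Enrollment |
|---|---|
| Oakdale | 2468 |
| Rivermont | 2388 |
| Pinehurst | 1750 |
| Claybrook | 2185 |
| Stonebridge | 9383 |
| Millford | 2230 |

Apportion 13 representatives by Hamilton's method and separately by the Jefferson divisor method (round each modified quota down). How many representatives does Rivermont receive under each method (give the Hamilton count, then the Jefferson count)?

2 and 1

Hamilton: Oakdale 2, Rivermont 2, Pinehurst 1, Claybrook 1, Stonebridge 6, Millford 1.
Jefferson: Oakdale 2, Rivermont 1, Pinehurst 1, Claybrook 1, Stonebridge 7, Millford 1.
Rivermont gets 2 under Hamilton and 1 under Jefferson.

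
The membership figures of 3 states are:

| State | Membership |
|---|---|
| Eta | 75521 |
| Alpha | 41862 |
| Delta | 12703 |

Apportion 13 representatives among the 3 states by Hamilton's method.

The standard divisor is 130086/13 ≈ 10006.615.
Standard quotas: Eta 7.5471, Alpha 4.1834, Delta 1.2695.
Lower quotas: Eta 7, Alpha 4, Delta 1 (sum 12, leaving 1 seat).
Remainders in descending order: Eta 0.5471, Delta 0.2695, Alpha 0.1834.
The surplus seat goes to Eta.

Eta 8; Alpha 4; Delta 1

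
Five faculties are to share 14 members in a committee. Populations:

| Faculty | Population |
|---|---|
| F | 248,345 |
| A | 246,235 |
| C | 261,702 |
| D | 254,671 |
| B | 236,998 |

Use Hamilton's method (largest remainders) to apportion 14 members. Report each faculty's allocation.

F: 3; A: 3; C: 3; D: 3; B: 2

Total 1247951; standard divisor 1247951/14 ≈ 89139.357.
Standard quotas: F 2.7860, A 2.7624, C 2.9359, D 2.8570, B 2.6587.
Lower quotas: F 2, A 2, C 2, D 2, B 2 (sum 10, leaving 4 seats).
Remainders in descending order: C 0.9359, D 0.8570, F 0.7860, A 0.7624, B 0.6587.
The surplus seats go to C, D, F, A.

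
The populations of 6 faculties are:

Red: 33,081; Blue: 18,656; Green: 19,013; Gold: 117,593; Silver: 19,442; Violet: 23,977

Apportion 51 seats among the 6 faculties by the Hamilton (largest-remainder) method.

The standard divisor is 231762/51 ≈ 4544.353.
Standard quotas: Red 7.2796, Blue 4.1053, Green 4.1839, Gold 25.8767, Silver 4.2783, Violet 5.2762.
Lower quotas: Red 7, Blue 4, Green 4, Gold 25, Silver 4, Violet 5 (sum 49, leaving 2 seats).
Remainders in descending order: Gold 0.8767, Red 0.2796, Silver 0.2783, Violet 0.2762, Green 0.1839, Blue 0.1053.
The surplus seats go to Gold, Red.

Red=8; Blue=4; Green=4; Gold=26; Silver=4; Violet=5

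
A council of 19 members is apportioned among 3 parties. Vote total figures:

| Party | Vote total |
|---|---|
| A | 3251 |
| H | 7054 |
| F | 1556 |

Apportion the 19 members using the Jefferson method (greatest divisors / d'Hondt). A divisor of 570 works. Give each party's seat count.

With modified divisor 570: modified quotas A 5.704, H 12.375, F 2.730.
Rounding down: A 5, H 12, F 2 (total 19).

A 5; H 12; F 2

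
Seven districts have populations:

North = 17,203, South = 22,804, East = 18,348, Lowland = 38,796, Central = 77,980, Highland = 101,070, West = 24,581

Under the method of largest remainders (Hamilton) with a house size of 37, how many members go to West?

3

The standard divisor is 300782/37 ≈ 8129.243.
Standard quotas: North 2.1162, South 2.8052, East 2.2570, Lowland 4.7724, Central 9.5925, Highland 12.4329, West 3.0238.
Lower quotas: North 2, South 2, East 2, Lowland 4, Central 9, Highland 12, West 3 (sum 34, leaving 3 seats).
Remainders in descending order: South 0.8052, Lowland 0.7724, Central 0.5925, Highland 0.4329, East 0.2570, North 0.1162, West 0.0238.
The surplus seats go to South, Lowland, Central.
West receives 3.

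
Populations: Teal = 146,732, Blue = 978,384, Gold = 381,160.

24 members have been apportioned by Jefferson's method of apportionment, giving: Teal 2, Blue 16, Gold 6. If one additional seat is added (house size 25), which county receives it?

Priority for the next seat is population ÷ (current seats + 1).
Priorities: Teal 48910.667, Blue 57552.000, Gold 54451.429.
Highest priority: Blue.

Blue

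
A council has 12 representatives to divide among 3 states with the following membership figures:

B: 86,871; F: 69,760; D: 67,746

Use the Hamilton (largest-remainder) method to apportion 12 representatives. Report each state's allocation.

The standard divisor is 224377/12 ≈ 18698.083.
Standard quotas: B 4.6460, F 3.7309, D 3.6232.
Lower quotas: B 4, F 3, D 3 (sum 10, leaving 2 seats).
Remainders in descending order: F 0.7309, B 0.6460, D 0.6232.
Largest remainders: F, B receive the extra seats.

B=5, F=4, D=3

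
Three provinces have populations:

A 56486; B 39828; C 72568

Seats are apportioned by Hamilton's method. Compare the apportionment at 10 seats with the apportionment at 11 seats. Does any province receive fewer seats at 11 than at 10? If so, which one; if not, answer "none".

At 10 seats: A 3, B 3, C 4.
At 11 seats: A 4, B 2, C 5.
B drops from 3 to 2.

B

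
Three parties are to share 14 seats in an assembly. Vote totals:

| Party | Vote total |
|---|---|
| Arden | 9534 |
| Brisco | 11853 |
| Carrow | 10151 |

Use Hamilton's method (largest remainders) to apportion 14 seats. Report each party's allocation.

Total 31538; standard divisor 31538/14 ≈ 2252.714.
Standard quotas: Arden 4.2322, Brisco 5.2617, Carrow 4.5061.
Lower quotas: Arden 4, Brisco 5, Carrow 4 (sum 13, leaving 1 seat).
Remainders in descending order: Carrow 0.5061, Brisco 0.2617, Arden 0.2322.
The surplus seat goes to Carrow.

Arden: 4, Brisco: 5, Carrow: 5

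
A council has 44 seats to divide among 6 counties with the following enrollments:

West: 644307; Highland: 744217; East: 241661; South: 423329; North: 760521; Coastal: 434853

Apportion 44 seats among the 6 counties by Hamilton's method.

West 9, Highland 10, East 3, South 6, North 10, Coastal 6

The standard divisor is 3248888/44 ≈ 73838.364.
Standard quotas: West 8.7259, Highland 10.0790, East 3.2728, South 5.7332, North 10.2998, Coastal 5.8893.
Lower quotas: West 8, Highland 10, East 3, South 5, North 10, Coastal 5 (sum 41, leaving 3 seats).
Remainders in descending order: Coastal 0.8893, South 0.7332, West 0.7259, North 0.2998, East 0.2728, Highland 0.0790.
The surplus seats go to Coastal, South, West.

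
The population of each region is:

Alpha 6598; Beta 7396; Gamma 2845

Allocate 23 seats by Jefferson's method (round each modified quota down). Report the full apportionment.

Standard divisor 16839/23 ≈ 732.13; standard quotas: Alpha 9.012, Beta 10.102, Gamma 3.886.
Rounding down gives 9, 10, 3 = 22 seats, so the divisor must be adjusted.
With modified divisor 700: modified quotas Alpha 9.426, Beta 10.566, Gamma 4.064.
Rounding down: Alpha 9, Beta 10, Gamma 4 (total 23).

Alpha 9; Beta 10; Gamma 4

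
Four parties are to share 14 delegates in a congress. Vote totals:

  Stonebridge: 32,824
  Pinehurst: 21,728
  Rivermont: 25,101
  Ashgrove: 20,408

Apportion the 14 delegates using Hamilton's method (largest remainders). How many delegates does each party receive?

Stonebridge 5, Pinehurst 3, Rivermont 3, Ashgrove 3

Total 100061; standard divisor 100061/14 ≈ 7147.214.
Standard quotas: Stonebridge 4.5926, Pinehurst 3.0401, Rivermont 3.5120, Ashgrove 2.8554.
Lower quotas: Stonebridge 4, Pinehurst 3, Rivermont 3, Ashgrove 2 (sum 12, leaving 2 seats).
Remainders in descending order: Ashgrove 0.8554, Stonebridge 0.5926, Rivermont 0.5120, Pinehurst 0.0401.
Largest remainders: Ashgrove, Stonebridge receive the extra seats.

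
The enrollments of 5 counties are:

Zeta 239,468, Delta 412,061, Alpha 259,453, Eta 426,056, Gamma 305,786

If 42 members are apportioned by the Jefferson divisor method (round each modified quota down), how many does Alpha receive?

6

Standard divisor 1642824/42 ≈ 39114.857; standard quotas: Zeta 6.122, Delta 10.535, Alpha 6.633, Eta 10.892, Gamma 7.818.
Rounding down gives 6, 10, 6, 10, 7 = 39 seats, so the divisor must be adjusted.
With modified divisor 37300: modified quotas Zeta 6.420, Delta 11.047, Alpha 6.956, Eta 11.422, Gamma 8.198.
Rounding down: Zeta 6, Delta 11, Alpha 6, Eta 11, Gamma 8 (total 42).
Alpha receives 6.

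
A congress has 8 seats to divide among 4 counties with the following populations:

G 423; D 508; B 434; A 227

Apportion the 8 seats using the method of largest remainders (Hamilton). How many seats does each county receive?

Total 1592; standard divisor 1592/8 = 199.
Standard quotas: G 2.126, D 2.553, B 2.181, A 1.141.
Lower quotas: G 2, D 2, B 2, A 1 (sum 7, leaving 1 seat).
Remainders in descending order: D 0.553, B 0.181, A 0.141, G 0.126.
The surplus seat goes to D.

G 2; D 3; B 2; A 1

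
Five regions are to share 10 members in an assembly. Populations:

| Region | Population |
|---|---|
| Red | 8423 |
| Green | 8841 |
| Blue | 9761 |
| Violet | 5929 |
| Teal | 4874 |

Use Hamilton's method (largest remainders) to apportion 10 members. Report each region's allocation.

Total 37828; standard divisor 37828/10 ≈ 3782.8.
Standard quotas: Red 2.2267, Green 2.3372, Blue 2.5804, Violet 1.5674, Teal 1.2885.
Lower quotas: Red 2, Green 2, Blue 2, Violet 1, Teal 1 (sum 8, leaving 2 seats).
Remainders in descending order: Blue 0.5804, Violet 0.5674, Green 0.3372, Teal 0.2885, Red 0.2267.
The surplus seats go to Blue, Violet.

Red=2, Green=2, Blue=3, Violet=2, Teal=1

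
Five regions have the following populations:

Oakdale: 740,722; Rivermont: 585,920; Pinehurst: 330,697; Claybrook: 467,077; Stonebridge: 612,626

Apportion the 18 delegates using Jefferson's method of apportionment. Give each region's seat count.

Standard divisor 2737042/18 ≈ 152057.889; standard quotas: Oakdale 4.871, Rivermont 3.853, Pinehurst 2.175, Claybrook 3.072, Stonebridge 4.029.
Rounding down gives 4, 3, 2, 3, 4 = 16 seats, so the divisor must be adjusted.
With modified divisor 135000: modified quotas Oakdale 5.487, Rivermont 4.340, Pinehurst 2.450, Claybrook 3.460, Stonebridge 4.538.
Rounding down: Oakdale 5, Rivermont 4, Pinehurst 2, Claybrook 3, Stonebridge 4 (total 18).

Oakdale: 5; Rivermont: 4; Pinehurst: 2; Claybrook: 3; Stonebridge: 4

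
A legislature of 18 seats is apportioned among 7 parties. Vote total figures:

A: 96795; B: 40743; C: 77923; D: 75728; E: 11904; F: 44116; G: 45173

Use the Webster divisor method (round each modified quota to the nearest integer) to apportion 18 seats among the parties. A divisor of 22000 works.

A: 4, B: 2, C: 4, D: 3, E: 1, F: 2, G: 2

With modified divisor 22000: modified quotas A 4.400, B 1.852, C 3.542, D 3.442, E 0.541, F 2.005, G 2.053.
Rounding to the nearest integer: A 4, B 2, C 4, D 3, E 1, F 2, G 2 (total 18).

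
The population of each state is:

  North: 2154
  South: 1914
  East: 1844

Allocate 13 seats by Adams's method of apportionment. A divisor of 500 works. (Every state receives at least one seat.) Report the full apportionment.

With modified divisor 500: modified quotas North 4.308, South 3.828, East 3.688.
Rounding up: North 5, South 4, East 4 (total 13).

North 5; South 4; East 4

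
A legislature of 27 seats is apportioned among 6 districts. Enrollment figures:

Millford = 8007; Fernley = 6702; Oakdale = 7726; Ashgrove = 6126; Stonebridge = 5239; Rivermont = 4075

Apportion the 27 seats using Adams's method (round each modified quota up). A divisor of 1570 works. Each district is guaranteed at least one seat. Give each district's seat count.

Millford 6, Fernley 5, Oakdale 5, Ashgrove 4, Stonebridge 4, Rivermont 3

With modified divisor 1570: modified quotas Millford 5.100, Fernley 4.269, Oakdale 4.921, Ashgrove 3.902, Stonebridge 3.337, Rivermont 2.596.
Rounding up: Millford 6, Fernley 5, Oakdale 5, Ashgrove 4, Stonebridge 4, Rivermont 3 (total 27).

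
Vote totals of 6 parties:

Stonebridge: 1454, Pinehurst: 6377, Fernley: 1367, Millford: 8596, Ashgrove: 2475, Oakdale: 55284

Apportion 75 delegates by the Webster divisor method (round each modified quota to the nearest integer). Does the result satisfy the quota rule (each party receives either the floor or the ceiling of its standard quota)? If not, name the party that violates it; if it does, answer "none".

Oakdale

Standard quotas: Stonebridge 1.443, Pinehurst 6.330, Fernley 1.357, Millford 8.533, Ashgrove 2.457, Oakdale 54.879.
Webster allocation: Stonebridge 1, Pinehurst 6, Fernley 1, Millford 9, Ashgrove 2, Oakdale 56.
Oakdale has quota 54.879 (lower 54, upper 55) but receives 56 — outside the quota interval.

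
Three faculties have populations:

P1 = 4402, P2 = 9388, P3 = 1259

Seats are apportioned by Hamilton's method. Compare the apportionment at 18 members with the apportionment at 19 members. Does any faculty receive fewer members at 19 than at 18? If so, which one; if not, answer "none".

none

At 18 seats: P1 5, P2 11, P3 2.
At 19 seats: P1 5, P2 12, P3 2.
No faculty's allocation decreased.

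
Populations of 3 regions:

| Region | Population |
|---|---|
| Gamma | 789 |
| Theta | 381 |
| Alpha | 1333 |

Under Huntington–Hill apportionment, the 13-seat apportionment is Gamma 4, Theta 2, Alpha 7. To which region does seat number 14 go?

Priority for the next seat is population ÷ (√(s·(s+1))).
Priorities: Gamma 176.426, Theta 155.543, Alpha 178.130.
Highest priority: Alpha.

Alpha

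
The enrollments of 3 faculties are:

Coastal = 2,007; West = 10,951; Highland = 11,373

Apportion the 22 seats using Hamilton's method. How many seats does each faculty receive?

Coastal=2; West=10; Highland=10

Standard divisor: 24331 ÷ 22 ≈ 1105.955.
Standard quotas: Coastal 1.8147, West 9.9019, Highland 10.2834.
Lower quotas: Coastal 1, West 9, Highland 10 (sum 20, leaving 2 seats).
Remainders in descending order: West 0.9019, Coastal 0.8147, Highland 0.2834.
The surplus seats go to West, Coastal.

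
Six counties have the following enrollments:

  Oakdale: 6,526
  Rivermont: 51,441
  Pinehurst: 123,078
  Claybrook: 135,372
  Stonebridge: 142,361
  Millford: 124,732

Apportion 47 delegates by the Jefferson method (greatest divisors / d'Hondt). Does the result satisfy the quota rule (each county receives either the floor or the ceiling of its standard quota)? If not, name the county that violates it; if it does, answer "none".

Standard quotas: Oakdale 0.526, Rivermont 4.143, Pinehurst 9.914, Claybrook 10.904, Stonebridge 11.467, Millford 10.047.
Jefferson allocation: Oakdale 0, Rivermont 4, Pinehurst 10, Claybrook 11, Stonebridge 12, Millford 10.
Every allocation lies between the lower and upper quota.

none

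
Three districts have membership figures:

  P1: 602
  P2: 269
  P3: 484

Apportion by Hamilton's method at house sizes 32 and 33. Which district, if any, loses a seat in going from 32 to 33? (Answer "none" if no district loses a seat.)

At 32 seats: P1 14, P2 6, P3 12.
At 33 seats: P1 15, P2 6, P3 12.
No district's allocation decreased.

none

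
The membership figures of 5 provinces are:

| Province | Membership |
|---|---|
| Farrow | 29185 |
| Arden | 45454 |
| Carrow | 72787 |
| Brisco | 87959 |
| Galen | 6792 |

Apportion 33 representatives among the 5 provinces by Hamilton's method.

Farrow 4, Arden 6, Carrow 10, Brisco 12, Galen 1

Total 242177; standard divisor 242177/33 ≈ 7338.697.
Standard quotas: Farrow 3.9769, Arden 6.1937, Carrow 9.9182, Brisco 11.9856, Galen 0.9255.
Lower quotas: Farrow 3, Arden 6, Carrow 9, Brisco 11, Galen 0 (sum 29, leaving 4 seats).
Remainders in descending order: Brisco 0.9856, Farrow 0.9769, Galen 0.9255, Carrow 0.9182, Arden 0.1937.
The surplus seats go to Brisco, Farrow, Galen, Carrow.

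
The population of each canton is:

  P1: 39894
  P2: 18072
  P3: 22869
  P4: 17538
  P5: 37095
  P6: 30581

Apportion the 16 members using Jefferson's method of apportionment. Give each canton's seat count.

Standard divisor 166049/16 ≈ 10378.062; standard quotas: P1 3.844, P2 1.741, P3 2.204, P4 1.690, P5 3.574, P6 2.947.
Rounding down gives 3, 1, 2, 1, 3, 2 = 12 seats, so the divisor must be adjusted.
With modified divisor 8900: modified quotas P1 4.482, P2 2.031, P3 2.570, P4 1.971, P5 4.168, P6 3.436.
Rounding down: P1 4, P2 2, P3 2, P4 1, P5 4, P6 3 (total 16).

P1 4; P2 2; P3 2; P4 1; P5 4; P6 3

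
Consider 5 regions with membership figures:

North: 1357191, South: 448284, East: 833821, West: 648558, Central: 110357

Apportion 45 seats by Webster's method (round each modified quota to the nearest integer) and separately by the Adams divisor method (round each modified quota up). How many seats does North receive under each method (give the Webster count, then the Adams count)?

Webster: North 18, South 6, East 11, West 9, Central 1.
Adams: North 17, South 6, East 11, West 9, Central 2.
North gets 18 under Webster and 17 under Adams.

18 and 17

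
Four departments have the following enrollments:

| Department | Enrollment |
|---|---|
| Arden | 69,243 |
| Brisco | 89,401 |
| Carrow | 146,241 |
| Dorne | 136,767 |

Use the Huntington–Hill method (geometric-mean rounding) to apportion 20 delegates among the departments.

Arden=3, Brisco=4, Carrow=7, Dorne=6

With divisor 21835: modified quotas Arden 3.171, Brisco 4.094, Carrow 6.698, Dorne 6.264.
Geometric-mean thresholds: Arden √(3·4)=3.464, Brisco √(4·5)=4.472, Carrow √(6·7)=6.481, Dorne √(6·7)=6.481.
Each quota rounded against its threshold gives Arden 3, Brisco 4, Carrow 7, Dorne 6 (total 20).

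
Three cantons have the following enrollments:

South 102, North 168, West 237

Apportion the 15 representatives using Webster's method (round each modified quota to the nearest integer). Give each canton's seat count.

Standard divisor 507/15 ≈ 33.8; standard quotas: South 3.018, North 4.970, West 7.012.
Rounding to the nearest integer gives South 3, North 5, West 7 — total 15, matching the house size, so no adjustment is needed.

South=3, North=5, West=7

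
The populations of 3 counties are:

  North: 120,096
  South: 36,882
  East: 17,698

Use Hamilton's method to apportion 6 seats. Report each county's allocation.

North: 4; South: 1; East: 1

Total 174676; standard divisor 174676/6 ≈ 29112.667.
Standard quotas: North 4.1252, South 1.2669, East 0.6079.
Lower quotas: North 4, South 1, East 0 (sum 5, leaving 1 seat).
Remainders in descending order: East 0.6079, South 0.2669, North 0.1252.
Largest remainder: East receives the extra seat.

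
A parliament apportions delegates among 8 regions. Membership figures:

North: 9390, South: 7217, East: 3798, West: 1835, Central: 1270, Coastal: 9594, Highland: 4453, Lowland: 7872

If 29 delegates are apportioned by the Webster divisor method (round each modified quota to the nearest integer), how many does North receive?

6

Standard divisor 45429/29 ≈ 1566.517; standard quotas: North 5.994, South 4.607, East 2.424, West 1.171, Central 0.811, Coastal 6.124, Highland 2.843, Lowland 5.025.
Rounding to the nearest integer gives North 6, South 5, East 2, West 1, Central 1, Coastal 6, Highland 3, Lowland 5 — total 29, matching the house size, so no adjustment is needed.
North receives 6.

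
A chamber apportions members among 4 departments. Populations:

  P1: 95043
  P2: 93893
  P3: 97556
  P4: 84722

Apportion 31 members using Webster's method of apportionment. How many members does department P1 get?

Standard divisor 371214/31 ≈ 11974.645; standard quotas: P1 7.937, P2 7.841, P3 8.147, P4 7.075.
Rounding to the nearest integer gives P1 8, P2 8, P3 8, P4 7 — total 31, matching the house size, so no adjustment is needed.
P1 receives 8.

8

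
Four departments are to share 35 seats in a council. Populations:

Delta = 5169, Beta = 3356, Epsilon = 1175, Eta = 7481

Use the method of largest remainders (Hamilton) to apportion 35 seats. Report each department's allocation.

Delta: 11, Beta: 7, Epsilon: 2, Eta: 15

The standard divisor is 17181/35 ≈ 490.886.
Standard quotas: Delta 10.5299, Beta 6.8366, Epsilon 2.3936, Eta 15.2398.
Lower quotas: Delta 10, Beta 6, Epsilon 2, Eta 15 (sum 33, leaving 2 seats).
Remainders in descending order: Beta 0.8366, Delta 0.5299, Epsilon 0.3936, Eta 0.2398.
Largest remainders: Beta, Delta receive the extra seats.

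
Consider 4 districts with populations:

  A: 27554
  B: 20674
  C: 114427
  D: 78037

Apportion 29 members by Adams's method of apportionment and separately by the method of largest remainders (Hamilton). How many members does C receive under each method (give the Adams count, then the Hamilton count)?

13 and 14

Adams: A 4, B 3, C 13, D 9.
Hamilton: A 3, B 3, C 14, D 9.
C gets 13 under Adams and 14 under Hamilton.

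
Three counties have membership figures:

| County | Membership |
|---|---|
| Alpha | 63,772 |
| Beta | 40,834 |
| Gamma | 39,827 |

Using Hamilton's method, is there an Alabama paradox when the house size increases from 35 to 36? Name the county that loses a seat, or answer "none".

At 35 seats: Alpha 15, Beta 10, Gamma 10.
At 36 seats: Alpha 16, Beta 10, Gamma 10.
No county's allocation decreased.

none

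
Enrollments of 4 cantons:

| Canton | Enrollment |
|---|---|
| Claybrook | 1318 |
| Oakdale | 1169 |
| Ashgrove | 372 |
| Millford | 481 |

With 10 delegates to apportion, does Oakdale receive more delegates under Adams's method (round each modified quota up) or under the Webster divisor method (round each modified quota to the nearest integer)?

Webster

Adams: Claybrook 4, Oakdale 3, Ashgrove 1, Millford 2.
Webster: Claybrook 4, Oakdale 4, Ashgrove 1, Millford 1.
Oakdale gets 3 under Adams and 4 under Webster.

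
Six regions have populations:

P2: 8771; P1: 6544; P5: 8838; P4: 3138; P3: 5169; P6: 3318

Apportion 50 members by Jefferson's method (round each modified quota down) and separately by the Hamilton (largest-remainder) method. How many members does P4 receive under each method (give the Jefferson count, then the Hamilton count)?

4 and 5

Jefferson: P2 13, P1 9, P5 13, P4 4, P3 7, P6 4.
Hamilton: P2 12, P1 9, P5 12, P4 5, P3 7, P6 5.
P4 gets 4 under Jefferson and 5 under Hamilton.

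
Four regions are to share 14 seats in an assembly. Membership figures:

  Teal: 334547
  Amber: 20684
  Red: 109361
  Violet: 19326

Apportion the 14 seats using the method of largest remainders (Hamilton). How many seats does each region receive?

Teal 10, Amber 1, Red 3, Violet 0

Total 483918; standard divisor 483918/14 ≈ 34565.571.
Standard quotas: Teal 9.6786, Amber 0.5984, Red 3.1639, Violet 0.5591.
Lower quotas: Teal 9, Amber 0, Red 3, Violet 0 (sum 12, leaving 2 seats).
Remainders in descending order: Teal 0.6786, Amber 0.5984, Violet 0.5591, Red 0.1639.
Largest remainders: Teal, Amber receive the extra seats.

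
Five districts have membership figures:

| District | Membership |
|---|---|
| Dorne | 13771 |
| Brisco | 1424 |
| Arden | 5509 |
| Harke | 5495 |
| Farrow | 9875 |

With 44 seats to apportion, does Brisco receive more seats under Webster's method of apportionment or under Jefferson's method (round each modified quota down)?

Webster: Dorne 16, Brisco 2, Arden 7, Harke 7, Farrow 12.
Jefferson: Dorne 17, Brisco 1, Arden 7, Harke 7, Farrow 12.
Brisco gets 2 under Webster and 1 under Jefferson.

Webster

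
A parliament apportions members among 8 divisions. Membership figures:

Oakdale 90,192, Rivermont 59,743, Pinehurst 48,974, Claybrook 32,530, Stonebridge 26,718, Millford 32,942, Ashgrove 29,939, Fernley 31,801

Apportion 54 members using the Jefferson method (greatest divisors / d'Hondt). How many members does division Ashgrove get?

Standard divisor 352839/54 ≈ 6534.056; standard quotas: Oakdale 13.803, Rivermont 9.143, Pinehurst 7.495, Claybrook 4.979, Stonebridge 4.089, Millford 5.042, Ashgrove 4.582, Fernley 4.867.
Rounding down gives 13, 9, 7, 4, 4, 5, 4, 4 = 50 seats, so the divisor must be adjusted.
With modified divisor 6100: modified quotas Oakdale 14.786, Rivermont 9.794, Pinehurst 8.029, Claybrook 5.333, Stonebridge 4.380, Millford 5.400, Ashgrove 4.908, Fernley 5.213.
Rounding down: Oakdale 14, Rivermont 9, Pinehurst 8, Claybrook 5, Stonebridge 4, Millford 5, Ashgrove 4, Fernley 5 (total 54).
Ashgrove receives 4.

4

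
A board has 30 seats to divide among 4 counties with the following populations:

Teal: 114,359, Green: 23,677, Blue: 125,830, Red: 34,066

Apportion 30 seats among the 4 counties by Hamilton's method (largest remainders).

Teal 12; Green 2; Blue 13; Red 3

Standard divisor: 297932 ÷ 30 ≈ 9931.067.
Standard quotas: Teal 11.5153, Green 2.3841, Blue 12.6703, Red 3.4302.
Lower quotas: Teal 11, Green 2, Blue 12, Red 3 (sum 28, leaving 2 seats).
Remainders in descending order: Blue 0.6703, Teal 0.5153, Red 0.4302, Green 0.3841.
Largest remainders: Blue, Teal receive the extra seats.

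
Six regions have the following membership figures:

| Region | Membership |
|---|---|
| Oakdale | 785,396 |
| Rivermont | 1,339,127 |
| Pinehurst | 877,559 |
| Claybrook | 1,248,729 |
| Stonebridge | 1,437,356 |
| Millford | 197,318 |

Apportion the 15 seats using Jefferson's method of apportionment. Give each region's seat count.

Standard divisor 5885485/15 ≈ 392365.667; standard quotas: Oakdale 2.002, Rivermont 3.413, Pinehurst 2.237, Claybrook 3.183, Stonebridge 3.663, Millford 0.503.
Rounding down gives 2, 3, 2, 3, 3, 0 = 13 seats, so the divisor must be adjusted.
With modified divisor 323500: modified quotas Oakdale 2.428, Rivermont 4.139, Pinehurst 2.713, Claybrook 3.860, Stonebridge 4.443, Millford 0.610.
Rounding down: Oakdale 2, Rivermont 4, Pinehurst 2, Claybrook 3, Stonebridge 4, Millford 0 (total 15).

Oakdale=2; Rivermont=4; Pinehurst=2; Claybrook=3; Stonebridge=4; Millford=0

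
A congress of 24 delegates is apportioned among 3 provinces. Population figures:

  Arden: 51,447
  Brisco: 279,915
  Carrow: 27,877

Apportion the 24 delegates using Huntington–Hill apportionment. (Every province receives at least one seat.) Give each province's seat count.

With divisor 14994: modified quotas Arden 3.431, Brisco 18.668, Carrow 1.859.
Geometric-mean thresholds: Arden √(3·4)=3.464, Brisco √(18·19)=18.493, Carrow √(1·2)=1.414.
Each quota rounded against its threshold gives Arden 3, Brisco 19, Carrow 2 (total 24).

Arden 3, Brisco 19, Carrow 2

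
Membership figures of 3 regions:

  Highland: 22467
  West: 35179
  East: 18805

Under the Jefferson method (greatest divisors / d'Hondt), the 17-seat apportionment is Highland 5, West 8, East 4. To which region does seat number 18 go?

West

Priority for the next seat is population ÷ (current seats + 1).
Priorities: Highland 3744.500, West 3908.778, East 3761.000.
Highest priority: West.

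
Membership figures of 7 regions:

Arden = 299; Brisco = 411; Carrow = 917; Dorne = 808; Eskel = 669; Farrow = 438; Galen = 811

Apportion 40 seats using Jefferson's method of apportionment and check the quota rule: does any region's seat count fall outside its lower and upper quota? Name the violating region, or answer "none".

Standard quotas: Arden 2.748, Brisco 3.777, Carrow 8.426, Dorne 7.425, Eskel 6.147, Farrow 4.025, Galen 7.452.
Jefferson allocation: Arden 2, Brisco 4, Carrow 9, Dorne 7, Eskel 6, Farrow 4, Galen 8.
Every allocation lies between the lower and upper quota.

none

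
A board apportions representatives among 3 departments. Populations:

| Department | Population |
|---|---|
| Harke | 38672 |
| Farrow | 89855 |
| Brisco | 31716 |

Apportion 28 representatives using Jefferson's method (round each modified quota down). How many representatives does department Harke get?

7

Standard divisor 160243/28 ≈ 5722.964; standard quotas: Harke 6.757, Farrow 15.701, Brisco 5.542.
Rounding down gives 6, 15, 5 = 26 seats, so the divisor must be adjusted.
With modified divisor 5400: modified quotas Harke 7.161, Farrow 16.640, Brisco 5.873.
Rounding down: Harke 7, Farrow 16, Brisco 5 (total 28).
Harke receives 7.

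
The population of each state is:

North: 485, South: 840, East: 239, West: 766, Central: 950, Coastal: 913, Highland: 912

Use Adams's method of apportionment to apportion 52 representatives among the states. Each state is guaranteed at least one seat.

Standard divisor 5105/52 ≈ 98.173; standard quotas: North 4.940, South 8.556, East 2.434, West 7.803, Central 9.677, Coastal 9.300, Highland 9.290.
Rounding up gives 5, 9, 3, 8, 10, 10, 10 = 55 seats, so the divisor must be adjusted.
With modified divisor 105.3: modified quotas North 4.606, South 7.977, East 2.270, West 7.274, Central 9.022, Coastal 8.670, Highland 8.661.
Rounding up: North 5, South 8, East 3, West 8, Central 10, Coastal 9, Highland 9 (total 52).

North 5; South 8; East 3; West 8; Central 10; Coastal 9; Highland 9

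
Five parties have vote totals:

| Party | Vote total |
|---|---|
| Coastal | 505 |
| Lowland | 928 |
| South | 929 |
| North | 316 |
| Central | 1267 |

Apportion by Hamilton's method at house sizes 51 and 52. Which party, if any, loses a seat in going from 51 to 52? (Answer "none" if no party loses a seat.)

At 51 seats: Coastal 7, Lowland 12, South 12, North 4, Central 16.
At 52 seats: Coastal 7, Lowland 12, South 12, North 4, Central 17.
No party's allocation decreased.

none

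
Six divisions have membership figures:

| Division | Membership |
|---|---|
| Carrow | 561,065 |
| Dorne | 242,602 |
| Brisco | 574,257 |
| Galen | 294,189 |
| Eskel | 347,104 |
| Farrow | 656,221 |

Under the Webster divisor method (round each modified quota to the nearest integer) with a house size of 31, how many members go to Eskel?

Standard divisor 2675438/31 ≈ 86304.452; standard quotas: Carrow 6.501, Dorne 2.811, Brisco 6.654, Galen 3.409, Eskel 4.022, Farrow 7.604.
Rounding to the nearest integer gives 7, 3, 7, 3, 4, 8 = 32 seats, so the divisor must be adjusted.
With modified divisor 86900: modified quotas Carrow 6.456, Dorne 2.792, Brisco 6.608, Galen 3.385, Eskel 3.994, Farrow 7.551.
Rounding to the nearest integer: Carrow 6, Dorne 3, Brisco 7, Galen 3, Eskel 4, Farrow 8 (total 31).
Eskel receives 4.

4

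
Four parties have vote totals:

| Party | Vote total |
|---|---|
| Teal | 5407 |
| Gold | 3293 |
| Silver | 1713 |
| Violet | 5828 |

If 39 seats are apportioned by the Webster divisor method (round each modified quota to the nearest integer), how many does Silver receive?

Standard divisor 16241/39 ≈ 416.436; standard quotas: Teal 12.984, Gold 7.908, Silver 4.113, Violet 13.995.
Rounding to the nearest integer gives Teal 13, Gold 8, Silver 4, Violet 14 — total 39, matching the house size, so no adjustment is needed.
Silver receives 4.

4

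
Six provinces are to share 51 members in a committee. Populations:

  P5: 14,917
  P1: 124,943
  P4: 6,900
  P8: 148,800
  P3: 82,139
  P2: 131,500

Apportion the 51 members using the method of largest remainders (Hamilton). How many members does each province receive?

P5 1, P1 13, P4 1, P8 15, P3 8, P2 13

The standard divisor is 509199/51 ≈ 9984.294.
Standard quotas: P5 1.4940, P1 12.5140, P4 0.6911, P8 14.9034, P3 8.2268, P2 13.1707.
Lower quotas: P5 1, P1 12, P4 0, P8 14, P3 8, P2 13 (sum 48, leaving 3 seats).
Remainders in descending order: P8 0.9034, P4 0.6911, P1 0.5140, P5 0.4940, P3 0.2268, P2 0.1707.
The surplus seats go to P8, P4, P1.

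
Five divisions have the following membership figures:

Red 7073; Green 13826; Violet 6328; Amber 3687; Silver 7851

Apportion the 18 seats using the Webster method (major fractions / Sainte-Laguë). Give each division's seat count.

Red: 3, Green: 6, Violet: 3, Amber: 2, Silver: 4

Standard divisor 38765/18 ≈ 2153.611; standard quotas: Red 3.284, Green 6.420, Violet 2.938, Amber 1.712, Silver 3.646.
Rounding to the nearest integer gives Red 3, Green 6, Violet 3, Amber 2, Silver 4 — total 18, matching the house size, so no adjustment is needed.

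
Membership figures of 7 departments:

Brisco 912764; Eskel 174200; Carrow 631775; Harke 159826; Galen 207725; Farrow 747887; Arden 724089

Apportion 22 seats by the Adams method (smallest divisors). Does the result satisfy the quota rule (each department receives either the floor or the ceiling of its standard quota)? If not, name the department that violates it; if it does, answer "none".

Standard quotas: Brisco 5.643, Eskel 1.077, Carrow 3.906, Harke 0.988, Galen 1.284, Farrow 4.624, Arden 4.477.
Adams allocation: Brisco 5, Eskel 1, Carrow 4, Harke 1, Galen 2, Farrow 5, Arden 4.
Every allocation lies between the lower and upper quota.

none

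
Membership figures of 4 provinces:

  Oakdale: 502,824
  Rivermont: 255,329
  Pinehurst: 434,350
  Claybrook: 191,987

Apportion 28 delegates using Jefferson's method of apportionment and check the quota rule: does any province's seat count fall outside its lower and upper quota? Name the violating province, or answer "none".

none

Standard quotas: Oakdale 10.169, Rivermont 5.164, Pinehurst 8.784, Claybrook 3.883.
Jefferson allocation: Oakdale 10, Rivermont 5, Pinehurst 9, Claybrook 4.
Every allocation lies between the lower and upper quota.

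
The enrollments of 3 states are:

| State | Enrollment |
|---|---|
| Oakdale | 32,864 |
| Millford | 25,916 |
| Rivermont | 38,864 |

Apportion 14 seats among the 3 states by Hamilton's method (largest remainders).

Oakdale 5, Millford 4, Rivermont 5

Standard divisor: 97644 ÷ 14 ≈ 6974.571.
Standard quotas: Oakdale 4.7120, Millford 3.7158, Rivermont 5.5722.
Lower quotas: Oakdale 4, Millford 3, Rivermont 5 (sum 12, leaving 2 seats).
Remainders in descending order: Millford 0.7158, Oakdale 0.7120, Rivermont 0.5722.
Largest remainders: Millford, Oakdale receive the extra seats.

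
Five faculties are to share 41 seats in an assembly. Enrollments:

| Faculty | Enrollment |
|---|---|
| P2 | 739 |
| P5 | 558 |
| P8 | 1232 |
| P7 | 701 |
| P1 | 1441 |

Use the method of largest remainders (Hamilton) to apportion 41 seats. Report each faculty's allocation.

Total 4671; standard divisor 4671/41 ≈ 113.927.
Standard quotas: P2 6.487, P5 4.898, P8 10.814, P7 6.153, P1 12.648.
Lower quotas: P2 6, P5 4, P8 10, P7 6, P1 12 (sum 38, leaving 3 seats).
Remainders in descending order: P5 0.898, P8 0.814, P1 0.648, P2 0.487, P7 0.153.
Largest remainders: P5, P8, P1 receive the extra seats.

P2=6, P5=5, P8=11, P7=6, P1=13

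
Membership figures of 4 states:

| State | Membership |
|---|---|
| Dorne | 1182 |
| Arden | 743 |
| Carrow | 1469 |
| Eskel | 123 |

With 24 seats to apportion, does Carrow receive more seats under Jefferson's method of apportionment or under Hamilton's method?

Jefferson

Jefferson: Dorne 8, Arden 5, Carrow 11, Eskel 0.
Hamilton: Dorne 8, Arden 5, Carrow 10, Eskel 1.
Carrow gets 11 under Jefferson and 10 under Hamilton.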